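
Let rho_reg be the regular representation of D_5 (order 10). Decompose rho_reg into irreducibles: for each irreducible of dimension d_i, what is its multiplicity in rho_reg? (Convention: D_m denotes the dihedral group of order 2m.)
Each irreducible V_i of dimension d_i appears with multiplicity d_i, i.e. rho_reg = (direct sum over all irreducibles V_i) d_i V_i. The irreducible dimensions for D_5 are 1, 1, 2, 2: 2 irreducibles of dimension 1, each with multiplicity 1; 2 irreducibles of dimension 2, each with multiplicity 2. Total dimension 2*1*1 + 2*2*2 = 10 = |G|.

Details: General theorem: in the regular representation of a finite group G, each irreducible appears with multiplicity equal to its dimension. Check: dim(rho_reg) = sum d_i^2 = 1 + 1 + 4 + 4 = 10 = |G|.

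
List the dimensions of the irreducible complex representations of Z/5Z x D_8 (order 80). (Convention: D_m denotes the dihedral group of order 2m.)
Dimensions: 1, 1, 1, 1, 1, 1, 1, 1, 1, 1, 1, 1, 1, 1, 1, 1, 1, 1, 1, 1, 2, 2, 2, 2, 2, 2, 2, 2, 2, 2, 2, 2, 2, 2, 2

Reasoning: There are 35 irreducibles (= number of conjugacy classes). Their dimensions d_i satisfy sum d_i^2 = |G| = 80: 1 + 1 + 1 + 1 + 1 + 1 + 1 + 1 + 1 + 1 + 1 + 1 + 1 + 1 + 1 + 1 + 1 + 1 + 1 + 1 + 4 + 4 + 4 + 4 + 4 + 4 + 4 + 4 + 4 + 4 + 4 + 4 + 4 + 4 + 4 = 80. (For the product with Z/5Z: each of the 5 1-dim characters of Z/5Z tensors with each irrep of D_8, giving 5 copies of each D_8-dimension.)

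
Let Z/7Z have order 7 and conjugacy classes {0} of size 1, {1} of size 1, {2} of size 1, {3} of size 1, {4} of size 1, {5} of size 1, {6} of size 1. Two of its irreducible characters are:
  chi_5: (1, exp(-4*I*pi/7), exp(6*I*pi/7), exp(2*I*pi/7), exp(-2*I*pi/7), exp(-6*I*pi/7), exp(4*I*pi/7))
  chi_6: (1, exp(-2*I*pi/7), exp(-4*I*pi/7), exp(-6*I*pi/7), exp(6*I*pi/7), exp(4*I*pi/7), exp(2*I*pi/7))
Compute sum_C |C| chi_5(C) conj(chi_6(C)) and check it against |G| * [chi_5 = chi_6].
Sum = 0; so <chi_5, chi_6> = 0 (distinct irreducibles are orthogonal).

Solution. Compute term by term over conjugacy classes (|C| * chi_5(C) * conj(chi_6(C))):
  1*(1)*conj(1) + 1*(exp(-4*I*pi/7))*conj(exp(-2*I*pi/7)) + 1*(exp(6*I*pi/7))*conj(exp(-4*I*pi/7)) + 1*(exp(2*I*pi/7))*conj(exp(-6*I*pi/7)) + 1*(exp(-2*I*pi/7))*conj(exp(6*I*pi/7)) + 1*(exp(-6*I*pi/7))*conj(exp(4*I*pi/7)) + 1*(exp(4*I*pi/7))*conj(exp(2*I*pi/7))
  = (1) + (exp(-2*I*pi/7)) + (exp(-4*I*pi/7)) + (exp(-6*I*pi/7)) + (exp(6*I*pi/7)) + (exp(4*I*pi/7)) + (exp(2*I*pi/7))
  = 0.
(Exp terms are combined using exp(i*s)*conj(exp(i*t)) = exp(i*(s-t)), and sums of them are collapsed using the identity that for every m > 1 the m distinct m-th roots of unity sum to 0, e.g. 1 + exp(2*I*pi/3) + exp(-2*I*pi/3) = 0.)
Dividing by |G| = 7 gives 0/7 = 0, matching the row-orthogonality relation <chi_5, chi_6> = [chi_5 = chi_6].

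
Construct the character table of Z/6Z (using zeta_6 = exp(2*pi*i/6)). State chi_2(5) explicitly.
Character table of Z/6Z (irreps indexed chi_0,...,chi_5 with chi_k(m) = zeta_6^(k*m), zeta_6 = exp(2*pi*i/6)):
  irrep \ class  {0} (size 1)  {1} (size 1)    {2} (size 1)    {3} (size 1)  {4} (size 1)    {5} (size 1)  
  chi_0          1             1               1               1             1               1             
  chi_1          1             exp(I*pi/3)     exp(2*I*pi/3)   -1            exp(-2*I*pi/3)  exp(-I*pi/3)  
  chi_2          1             exp(2*I*pi/3)   exp(-2*I*pi/3)  1             exp(2*I*pi/3)   exp(-2*I*pi/3)
  chi_3          1             -1              1               -1            1               -1            
  chi_4          1             exp(-2*I*pi/3)  exp(2*I*pi/3)   1             exp(-2*I*pi/3)  exp(2*I*pi/3) 
  chi_5          1             exp(-I*pi/3)    exp(-2*I*pi/3)  -1            exp(2*I*pi/3)   exp(I*pi/3)   

Spot check: chi_2(5) = zeta_6^(2*5) = zeta_6^10 = exp(-2*I*pi/3).

Derivation: Z/6Z is abelian, so all 6 irreducible complex representations are 1-dimensional. They are given by chi_k(m) = zeta_6^(k*m) for k = 0,...,5. Row orthogonality: sum_m chi_k(m) conj(chi_l(m)) = 6 * [k = l].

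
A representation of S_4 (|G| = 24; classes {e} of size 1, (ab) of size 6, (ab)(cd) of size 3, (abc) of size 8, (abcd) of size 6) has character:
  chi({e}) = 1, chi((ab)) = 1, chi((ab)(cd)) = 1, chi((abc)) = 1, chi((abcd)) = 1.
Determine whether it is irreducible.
Irreducible: <chi, chi> = 1.

<chi, chi> = (1/|G|) sum_C |C| * |chi(C)|^2 = (1/24)[1*|1|^2 + 6*|1|^2 + 3*|1|^2 + 8*|1|^2 + 6*|1|^2]
  = (1/24)[(1) + (6) + (3) + (8) + (6)] = 24/24 = 1.
A character is irreducible iff <chi, chi> = 1, so this representation is irreducible.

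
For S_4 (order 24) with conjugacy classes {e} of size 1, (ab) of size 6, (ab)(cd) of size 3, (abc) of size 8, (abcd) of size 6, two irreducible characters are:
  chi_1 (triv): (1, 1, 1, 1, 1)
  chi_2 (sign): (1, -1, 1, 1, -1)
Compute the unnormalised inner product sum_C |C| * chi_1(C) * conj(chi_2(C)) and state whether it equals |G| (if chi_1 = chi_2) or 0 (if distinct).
Sum = 0; so <chi_1, chi_2> = 0 (distinct irreducibles are orthogonal).

Explanation: Compute term by term over conjugacy classes (|C| * chi_1(C) * conj(chi_2(C))):
  1*(1)*conj(1) + 6*(1)*conj(-1) + 3*(1)*conj(1) + 8*(1)*conj(1) + 6*(1)*conj(-1)
  = (1) + (-6) + (3) + (8) + (-6)
  = 0.
Dividing by |G| = 24 gives 0/24 = 0, matching the row-orthogonality relation <chi_1, chi_2> = [chi_1 = chi_2].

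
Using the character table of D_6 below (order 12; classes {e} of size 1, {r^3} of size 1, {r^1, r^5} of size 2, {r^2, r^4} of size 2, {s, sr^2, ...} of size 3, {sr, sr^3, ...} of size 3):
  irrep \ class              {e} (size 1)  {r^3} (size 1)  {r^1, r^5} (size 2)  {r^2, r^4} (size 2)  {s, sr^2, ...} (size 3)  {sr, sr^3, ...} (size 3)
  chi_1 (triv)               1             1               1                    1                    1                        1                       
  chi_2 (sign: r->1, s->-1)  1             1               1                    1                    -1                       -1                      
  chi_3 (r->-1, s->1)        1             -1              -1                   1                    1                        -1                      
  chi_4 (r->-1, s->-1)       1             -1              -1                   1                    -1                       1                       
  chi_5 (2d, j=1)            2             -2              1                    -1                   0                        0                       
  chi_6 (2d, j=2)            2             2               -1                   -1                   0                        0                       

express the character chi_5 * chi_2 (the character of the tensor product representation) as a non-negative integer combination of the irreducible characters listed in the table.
chi_5 tensor chi_2 = chi_5 (all other irreducibles have multiplicity 0).

Reasoning: The character of a tensor product is the pointwise product (chi_5 * chi_2)(C) = chi_5(C) * chi_2(C):
  {e}: (2)*(1), {r^3}: (-2)*(1), {r^1, r^5}: (1)*(1), {r^2, r^4}: (-1)*(1), {s, sr^2, ...}: (0)*(-1), {sr, sr^3, ...}: (0)*(-1)
so (chi_5 * chi_2) takes values
  {e} -> 2, {r^3} -> -2, {r^1, r^5} -> 1, {r^2, r^4} -> -1, {s, sr^2, ...} -> 0, {sr, sr^3, ...} -> 0.
Now take the inner product of this character with each irreducible chi from the table, <chi_5*chi_2, chi> = (1/12) sum_C |C| (chi_5*chi_2)(C) conj(chi(C)):
  <chi_5*chi_2, chi_1> = (1/12)[1*(2)*conj(1) + 1*(-2)*conj(1) + 2*(1)*conj(1) + 2*(-1)*conj(1) + 3*(0)*conj(1) + 3*(0)*conj(1)]
      = (1/12)[(2) + (-2) + (2) + (-2) + (0) + (0)] = 0/12 = 0
  <chi_5*chi_2, chi_2> = (1/12)[1*(2)*conj(1) + 1*(-2)*conj(1) + 2*(1)*conj(1) + 2*(-1)*conj(1) + 3*(0)*conj(-1) + 3*(0)*conj(-1)]
      = (1/12)[(2) + (-2) + (2) + (-2) + (0) + (0)] = 0/12 = 0
  <chi_5*chi_2, chi_3> = (1/12)[1*(2)*conj(1) + 1*(-2)*conj(-1) + 2*(1)*conj(-1) + 2*(-1)*conj(1) + 3*(0)*conj(1) + 3*(0)*conj(-1)]
      = (1/12)[(2) + (2) + (-2) + (-2) + (0) + (0)] = 0/12 = 0
  <chi_5*chi_2, chi_4> = (1/12)[1*(2)*conj(1) + 1*(-2)*conj(-1) + 2*(1)*conj(-1) + 2*(-1)*conj(1) + 3*(0)*conj(-1) + 3*(0)*conj(1)]
      = (1/12)[(2) + (2) + (-2) + (-2) + (0) + (0)] = 0/12 = 0
  <chi_5*chi_2, chi_5> = (1/12)[1*(2)*conj(2) + 1*(-2)*conj(-2) + 2*(1)*conj(1) + 2*(-1)*conj(-1) + 3*(0)*conj(0) + 3*(0)*conj(0)]
      = (1/12)[(4) + (4) + (2) + (2) + (0) + (0)] = 12/12 = 1
  <chi_5*chi_2, chi_6> = (1/12)[1*(2)*conj(2) + 1*(-2)*conj(2) + 2*(1)*conj(-1) + 2*(-1)*conj(-1) + 3*(0)*conj(0) + 3*(0)*conj(0)]
      = (1/12)[(4) + (-4) + (-2) + (2) + (0) + (0)] = 0/12 = 0
Hence the multiplicities are chi_5: 1. Dimension check: dim(chi_5)*dim(chi_2) = 2*1 = 2 and sum (mult * dim) = 1*2 = 2.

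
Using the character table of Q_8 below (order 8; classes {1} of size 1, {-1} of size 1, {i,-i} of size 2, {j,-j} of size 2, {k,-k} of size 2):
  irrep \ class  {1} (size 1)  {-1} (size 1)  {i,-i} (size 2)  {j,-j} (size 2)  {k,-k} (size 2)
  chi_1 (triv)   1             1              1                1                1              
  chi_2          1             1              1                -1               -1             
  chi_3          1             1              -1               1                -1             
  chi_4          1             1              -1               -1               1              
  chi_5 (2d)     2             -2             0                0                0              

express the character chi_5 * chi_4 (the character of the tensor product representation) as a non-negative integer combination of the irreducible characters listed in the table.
chi_5 tensor chi_4 = chi_5 (all other irreducibles have multiplicity 0).

The character of a tensor product is the pointwise product (chi_5 * chi_4)(C) = chi_5(C) * chi_4(C):
  {1}: (2)*(1), {-1}: (-2)*(1), {i,-i}: (0)*(-1), {j,-j}: (0)*(-1), {k,-k}: (0)*(1)
so (chi_5 * chi_4) takes values
  {1} -> 2, {-1} -> -2, {i,-i} -> 0, {j,-j} -> 0, {k,-k} -> 0.
Now take the inner product of this character with each irreducible chi from the table, <chi_5*chi_4, chi> = (1/8) sum_C |C| (chi_5*chi_4)(C) conj(chi(C)):
  <chi_5*chi_4, chi_1> = (1/8)[1*(2)*conj(1) + 1*(-2)*conj(1) + 2*(0)*conj(1) + 2*(0)*conj(1) + 2*(0)*conj(1)]
      = (1/8)[(2) + (-2) + (0) + (0) + (0)] = 0/8 = 0
  <chi_5*chi_4, chi_2> = (1/8)[1*(2)*conj(1) + 1*(-2)*conj(1) + 2*(0)*conj(1) + 2*(0)*conj(-1) + 2*(0)*conj(-1)]
      = (1/8)[(2) + (-2) + (0) + (0) + (0)] = 0/8 = 0
  <chi_5*chi_4, chi_3> = (1/8)[1*(2)*conj(1) + 1*(-2)*conj(1) + 2*(0)*conj(-1) + 2*(0)*conj(1) + 2*(0)*conj(-1)]
      = (1/8)[(2) + (-2) + (0) + (0) + (0)] = 0/8 = 0
  <chi_5*chi_4, chi_4> = (1/8)[1*(2)*conj(1) + 1*(-2)*conj(1) + 2*(0)*conj(-1) + 2*(0)*conj(-1) + 2*(0)*conj(1)]
      = (1/8)[(2) + (-2) + (0) + (0) + (0)] = 0/8 = 0
  <chi_5*chi_4, chi_5> = (1/8)[1*(2)*conj(2) + 1*(-2)*conj(-2) + 2*(0)*conj(0) + 2*(0)*conj(0) + 2*(0)*conj(0)]
      = (1/8)[(4) + (4) + (0) + (0) + (0)] = 8/8 = 1
Hence the multiplicities are chi_5: 1. Dimension check: dim(chi_5)*dim(chi_4) = 2*1 = 2 and sum (mult * dim) = 1*2 = 2.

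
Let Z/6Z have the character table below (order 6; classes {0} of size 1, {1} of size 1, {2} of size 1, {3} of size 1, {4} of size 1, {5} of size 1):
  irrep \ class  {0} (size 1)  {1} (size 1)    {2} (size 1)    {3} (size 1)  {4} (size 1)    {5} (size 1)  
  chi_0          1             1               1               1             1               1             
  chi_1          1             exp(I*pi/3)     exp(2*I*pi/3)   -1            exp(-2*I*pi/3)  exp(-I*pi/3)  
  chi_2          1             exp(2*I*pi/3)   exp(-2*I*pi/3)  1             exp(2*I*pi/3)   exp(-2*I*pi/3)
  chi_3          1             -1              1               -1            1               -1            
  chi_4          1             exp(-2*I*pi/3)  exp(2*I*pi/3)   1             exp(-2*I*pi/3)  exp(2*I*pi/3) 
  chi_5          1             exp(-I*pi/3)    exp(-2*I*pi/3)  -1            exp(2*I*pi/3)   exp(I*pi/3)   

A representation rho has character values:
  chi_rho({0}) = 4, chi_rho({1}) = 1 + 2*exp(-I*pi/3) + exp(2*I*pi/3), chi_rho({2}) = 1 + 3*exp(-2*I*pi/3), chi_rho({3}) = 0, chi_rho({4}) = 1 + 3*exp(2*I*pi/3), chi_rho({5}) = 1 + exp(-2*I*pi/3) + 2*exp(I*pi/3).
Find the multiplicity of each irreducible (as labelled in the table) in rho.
Multiplicities: chi_0: 1, chi_1: 0, chi_2: 1, chi_3: 0, chi_4: 0, chi_5: 2.

Why: Use <chi_rho, chi> = (1/|G|) sum_C |C| * chi_rho(C) * conj(chi(C)) with |G| = 6 for each irreducible chi in the table:
  <chi_rho, chi_0> = (1/6)[1*(4)*conj(1) + 1*(1 + 2*exp(-I*pi/3) + exp(2*I*pi/3))*conj(1) + 1*(1 + 3*exp(-2*I*pi/3))*conj(1) + 1*(0)*conj(1) + 1*(1 + 3*exp(2*I*pi/3))*conj(1) + 1*(1 + exp(-2*I*pi/3) + 2*exp(I*pi/3))*conj(1)]
      = (1/6)[(4) + (1 + 2*exp(-I*pi/3) + exp(2*I*pi/3)) + (1 + 3*exp(-2*I*pi/3)) + (0) + (1 + 3*exp(2*I*pi/3)) + (1 + exp(-2*I*pi/3) + 2*exp(I*pi/3))] = 6/6 = 1
  <chi_rho, chi_1> = (1/6)[1*(4)*conj(1) + 1*(1 + 2*exp(-I*pi/3) + exp(2*I*pi/3))*conj(exp(I*pi/3)) + 1*(1 + 3*exp(-2*I*pi/3))*conj(exp(2*I*pi/3)) + 1*(0)*conj(-1) + 1*(1 + 3*exp(2*I*pi/3))*conj(exp(-2*I*pi/3)) + 1*(1 + exp(-2*I*pi/3) + 2*exp(I*pi/3))*conj(exp(-I*pi/3))]
      = (1/6)[(4) + (2*exp(-2*I*pi/3) + exp(-I*pi/3) + exp(I*pi/3)) + (exp(-2*I*pi/3) + 3*exp(2*I*pi/3)) + (0) + (3*exp(-2*I*pi/3) + exp(2*I*pi/3)) + (exp(-I*pi/3) + exp(I*pi/3) + 2*exp(2*I*pi/3))] = 0/6 = 0
  <chi_rho, chi_2> = (1/6)[1*(4)*conj(1) + 1*(1 + 2*exp(-I*pi/3) + exp(2*I*pi/3))*conj(exp(2*I*pi/3)) + 1*(1 + 3*exp(-2*I*pi/3))*conj(exp(-2*I*pi/3)) + 1*(0)*conj(1) + 1*(1 + 3*exp(2*I*pi/3))*conj(exp(2*I*pi/3)) + 1*(1 + exp(-2*I*pi/3) + 2*exp(I*pi/3))*conj(exp(-2*I*pi/3))]
      = (1/6)[(4) + (-1 + exp(-2*I*pi/3)) + (3 + exp(2*I*pi/3)) + (0) + (3 + exp(-2*I*pi/3)) + (-1 + exp(2*I*pi/3))] = 6/6 = 1
  <chi_rho, chi_3> = (1/6)[1*(4)*conj(1) + 1*(1 + 2*exp(-I*pi/3) + exp(2*I*pi/3))*conj(-1) + 1*(1 + 3*exp(-2*I*pi/3))*conj(1) + 1*(0)*conj(-1) + 1*(1 + 3*exp(2*I*pi/3))*conj(1) + 1*(1 + exp(-2*I*pi/3) + 2*exp(I*pi/3))*conj(-1)]
      = (1/6)[(4) + (-1 - exp(2*I*pi/3) - 2*exp(-I*pi/3)) + (1 + 3*exp(-2*I*pi/3)) + (0) + (1 + 3*exp(2*I*pi/3)) + (-1 - 2*exp(I*pi/3) - exp(-2*I*pi/3))] = 0/6 = 0
  <chi_rho, chi_4> = (1/6)[1*(4)*conj(1) + 1*(1 + 2*exp(-I*pi/3) + exp(2*I*pi/3))*conj(exp(-2*I*pi/3)) + 1*(1 + 3*exp(-2*I*pi/3))*conj(exp(2*I*pi/3)) + 1*(0)*conj(1) + 1*(1 + 3*exp(2*I*pi/3))*conj(exp(-2*I*pi/3)) + 1*(1 + exp(-2*I*pi/3) + 2*exp(I*pi/3))*conj(exp(2*I*pi/3))]
      = (1/6)[(4) + (exp(-2*I*pi/3) + exp(2*I*pi/3) + 2*exp(I*pi/3)) + (exp(-2*I*pi/3) + 3*exp(2*I*pi/3)) + (0) + (3*exp(-2*I*pi/3) + exp(2*I*pi/3)) + (2*exp(-I*pi/3) + exp(-2*I*pi/3) + exp(2*I*pi/3))] = 0/6 = 0
  <chi_rho, chi_5> = (1/6)[1*(4)*conj(1) + 1*(1 + 2*exp(-I*pi/3) + exp(2*I*pi/3))*conj(exp(-I*pi/3)) + 1*(1 + 3*exp(-2*I*pi/3))*conj(exp(-2*I*pi/3)) + 1*(0)*conj(-1) + 1*(1 + 3*exp(2*I*pi/3))*conj(exp(2*I*pi/3)) + 1*(1 + exp(-2*I*pi/3) + 2*exp(I*pi/3))*conj(exp(I*pi/3))]
      = (1/6)[(4) + (1 + exp(I*pi/3)) + (3 + exp(2*I*pi/3)) + (0) + (3 + exp(-2*I*pi/3)) + (1 + exp(-I*pi/3))] = 12/6 = 2
(Exp terms are combined using exp(i*s)*conj(exp(i*t)) = exp(i*(s-t)), and sums of them are collapsed using the identity that for every m > 1 the m distinct m-th roots of unity sum to 0, e.g. 1 + exp(2*I*pi/3) + exp(-2*I*pi/3) = 0.)
Dimension check: dim(rho) = sum (mult * dim) = 1*1 + 0*1 + 1*1 + 0*1 + 0*1 + 2*1 = 4 = chi_rho(e) = 4.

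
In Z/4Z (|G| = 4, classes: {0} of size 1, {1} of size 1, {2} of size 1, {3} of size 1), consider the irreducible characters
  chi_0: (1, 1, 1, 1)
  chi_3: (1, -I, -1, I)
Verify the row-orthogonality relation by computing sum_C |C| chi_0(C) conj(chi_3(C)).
Sum = 0; so <chi_0, chi_3> = 0 (distinct irreducibles are orthogonal).

Compute term by term over conjugacy classes (|C| * chi_0(C) * conj(chi_3(C))):
  1*(1)*conj(1) + 1*(1)*conj(-I) + 1*(1)*conj(-1) + 1*(1)*conj(I)
  = (1) + (I) + (-1) + (-I)
  = 0.
(Exp terms are combined using exp(i*s)*conj(exp(i*t)) = exp(i*(s-t)), and sums of them are collapsed using the identity that for every m > 1 the m distinct m-th roots of unity sum to 0, e.g. 1 + exp(2*I*pi/3) + exp(-2*I*pi/3) = 0.)
Dividing by |G| = 4 gives 0/4 = 0, matching the row-orthogonality relation <chi_0, chi_3> = [chi_0 = chi_3].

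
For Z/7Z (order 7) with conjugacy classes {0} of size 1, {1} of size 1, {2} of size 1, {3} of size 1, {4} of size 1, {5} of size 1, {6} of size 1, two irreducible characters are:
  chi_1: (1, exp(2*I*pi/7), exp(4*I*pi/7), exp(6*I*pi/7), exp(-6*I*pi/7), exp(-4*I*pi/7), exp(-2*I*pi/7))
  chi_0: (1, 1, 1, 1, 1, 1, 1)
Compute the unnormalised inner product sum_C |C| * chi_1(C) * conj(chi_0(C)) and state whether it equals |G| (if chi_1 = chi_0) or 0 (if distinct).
Sum = 0; so <chi_1, chi_0> = 0 (distinct irreducibles are orthogonal).

Reasoning: Compute term by term over conjugacy classes (|C| * chi_1(C) * conj(chi_0(C))):
  1*(1)*conj(1) + 1*(exp(2*I*pi/7))*conj(1) + 1*(exp(4*I*pi/7))*conj(1) + 1*(exp(6*I*pi/7))*conj(1) + 1*(exp(-6*I*pi/7))*conj(1) + 1*(exp(-4*I*pi/7))*conj(1) + 1*(exp(-2*I*pi/7))*conj(1)
  = (1) + (exp(2*I*pi/7)) + (exp(4*I*pi/7)) + (exp(6*I*pi/7)) + (exp(-6*I*pi/7)) + (exp(-4*I*pi/7)) + (exp(-2*I*pi/7))
  = 0.
(Exp terms are combined using exp(i*s)*conj(exp(i*t)) = exp(i*(s-t)), and sums of them are collapsed using the identity that for every m > 1 the m distinct m-th roots of unity sum to 0, e.g. 1 + exp(2*I*pi/3) + exp(-2*I*pi/3) = 0.)
Dividing by |G| = 7 gives 0/7 = 0, matching the row-orthogonality relation <chi_1, chi_0> = [chi_1 = chi_0].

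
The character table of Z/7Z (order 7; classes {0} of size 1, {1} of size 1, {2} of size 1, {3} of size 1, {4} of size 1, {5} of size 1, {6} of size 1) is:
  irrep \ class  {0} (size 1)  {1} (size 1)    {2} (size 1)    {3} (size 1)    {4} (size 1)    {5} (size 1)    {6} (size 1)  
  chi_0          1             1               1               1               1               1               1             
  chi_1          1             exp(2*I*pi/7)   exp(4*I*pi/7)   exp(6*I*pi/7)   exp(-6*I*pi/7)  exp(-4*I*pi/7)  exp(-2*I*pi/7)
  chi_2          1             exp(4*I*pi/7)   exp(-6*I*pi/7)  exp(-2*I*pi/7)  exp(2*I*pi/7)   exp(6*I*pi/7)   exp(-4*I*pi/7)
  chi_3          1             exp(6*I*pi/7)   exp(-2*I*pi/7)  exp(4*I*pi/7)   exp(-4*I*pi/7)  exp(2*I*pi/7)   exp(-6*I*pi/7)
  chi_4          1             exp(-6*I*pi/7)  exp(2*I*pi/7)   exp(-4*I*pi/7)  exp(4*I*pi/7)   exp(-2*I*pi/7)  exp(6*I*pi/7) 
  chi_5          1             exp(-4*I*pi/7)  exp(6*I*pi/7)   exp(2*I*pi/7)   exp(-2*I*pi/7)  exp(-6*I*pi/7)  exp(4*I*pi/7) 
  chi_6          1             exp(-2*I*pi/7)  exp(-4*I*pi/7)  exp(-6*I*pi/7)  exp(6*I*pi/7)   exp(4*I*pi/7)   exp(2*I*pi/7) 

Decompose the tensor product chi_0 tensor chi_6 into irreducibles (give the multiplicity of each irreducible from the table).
chi_0 tensor chi_6 = chi_6 (all other irreducibles have multiplicity 0).

Why: The character of a tensor product is the pointwise product (chi_0 * chi_6)(C) = chi_0(C) * chi_6(C):
  {0}: (1)*(1), {1}: (1)*(exp(-2*I*pi/7)), {2}: (1)*(exp(-4*I*pi/7)), {3}: (1)*(exp(-6*I*pi/7)), {4}: (1)*(exp(6*I*pi/7)), {5}: (1)*(exp(4*I*pi/7)), {6}: (1)*(exp(2*I*pi/7))
so (chi_0 * chi_6) takes values
  {0} -> 1, {1} -> exp(-2*I*pi/7), {2} -> exp(-4*I*pi/7), {3} -> exp(-6*I*pi/7), {4} -> exp(6*I*pi/7), {5} -> exp(4*I*pi/7), {6} -> exp(2*I*pi/7).
Now take the inner product of this character with each irreducible chi from the table, <chi_0*chi_6, chi> = (1/7) sum_C |C| (chi_0*chi_6)(C) conj(chi(C)):
  <chi_0*chi_6, chi_0> = (1/7)[1*(1)*conj(1) + 1*(exp(-2*I*pi/7))*conj(1) + 1*(exp(-4*I*pi/7))*conj(1) + 1*(exp(-6*I*pi/7))*conj(1) + 1*(exp(6*I*pi/7))*conj(1) + 1*(exp(4*I*pi/7))*conj(1) + 1*(exp(2*I*pi/7))*conj(1)]
      = (1/7)[(1) + (exp(-2*I*pi/7)) + (exp(-4*I*pi/7)) + (exp(-6*I*pi/7)) + (exp(6*I*pi/7)) + (exp(4*I*pi/7)) + (exp(2*I*pi/7))] = 0/7 = 0
  <chi_0*chi_6, chi_1> = (1/7)[1*(1)*conj(1) + 1*(exp(-2*I*pi/7))*conj(exp(2*I*pi/7)) + 1*(exp(-4*I*pi/7))*conj(exp(4*I*pi/7)) + 1*(exp(-6*I*pi/7))*conj(exp(6*I*pi/7)) + 1*(exp(6*I*pi/7))*conj(exp(-6*I*pi/7)) + 1*(exp(4*I*pi/7))*conj(exp(-4*I*pi/7)) + 1*(exp(2*I*pi/7))*conj(exp(-2*I*pi/7))]
      = (1/7)[(1) + (exp(-4*I*pi/7)) + (exp(6*I*pi/7)) + (exp(2*I*pi/7)) + (exp(-2*I*pi/7)) + (exp(-6*I*pi/7)) + (exp(4*I*pi/7))] = 0/7 = 0
  <chi_0*chi_6, chi_2> = (1/7)[1*(1)*conj(1) + 1*(exp(-2*I*pi/7))*conj(exp(4*I*pi/7)) + 1*(exp(-4*I*pi/7))*conj(exp(-6*I*pi/7)) + 1*(exp(-6*I*pi/7))*conj(exp(-2*I*pi/7)) + 1*(exp(6*I*pi/7))*conj(exp(2*I*pi/7)) + 1*(exp(4*I*pi/7))*conj(exp(6*I*pi/7)) + 1*(exp(2*I*pi/7))*conj(exp(-4*I*pi/7))]
      = (1/7)[(1) + (exp(-6*I*pi/7)) + (exp(2*I*pi/7)) + (exp(-4*I*pi/7)) + (exp(4*I*pi/7)) + (exp(-2*I*pi/7)) + (exp(6*I*pi/7))] = 0/7 = 0
  <chi_0*chi_6, chi_3> = (1/7)[1*(1)*conj(1) + 1*(exp(-2*I*pi/7))*conj(exp(6*I*pi/7)) + 1*(exp(-4*I*pi/7))*conj(exp(-2*I*pi/7)) + 1*(exp(-6*I*pi/7))*conj(exp(4*I*pi/7)) + 1*(exp(6*I*pi/7))*conj(exp(-4*I*pi/7)) + 1*(exp(4*I*pi/7))*conj(exp(2*I*pi/7)) + 1*(exp(2*I*pi/7))*conj(exp(-6*I*pi/7))]
      = (1/7)[(1) + (exp(6*I*pi/7)) + (exp(-2*I*pi/7)) + (exp(4*I*pi/7)) + (exp(-4*I*pi/7)) + (exp(2*I*pi/7)) + (exp(-6*I*pi/7))] = 0/7 = 0
  <chi_0*chi_6, chi_4> = (1/7)[1*(1)*conj(1) + 1*(exp(-2*I*pi/7))*conj(exp(-6*I*pi/7)) + 1*(exp(-4*I*pi/7))*conj(exp(2*I*pi/7)) + 1*(exp(-6*I*pi/7))*conj(exp(-4*I*pi/7)) + 1*(exp(6*I*pi/7))*conj(exp(4*I*pi/7)) + 1*(exp(4*I*pi/7))*conj(exp(-2*I*pi/7)) + 1*(exp(2*I*pi/7))*conj(exp(6*I*pi/7))]
      = (1/7)[(1) + (exp(4*I*pi/7)) + (exp(-6*I*pi/7)) + (exp(-2*I*pi/7)) + (exp(2*I*pi/7)) + (exp(6*I*pi/7)) + (exp(-4*I*pi/7))] = 0/7 = 0
  <chi_0*chi_6, chi_5> = (1/7)[1*(1)*conj(1) + 1*(exp(-2*I*pi/7))*conj(exp(-4*I*pi/7)) + 1*(exp(-4*I*pi/7))*conj(exp(6*I*pi/7)) + 1*(exp(-6*I*pi/7))*conj(exp(2*I*pi/7)) + 1*(exp(6*I*pi/7))*conj(exp(-2*I*pi/7)) + 1*(exp(4*I*pi/7))*conj(exp(-6*I*pi/7)) + 1*(exp(2*I*pi/7))*conj(exp(4*I*pi/7))]
      = (1/7)[(1) + (exp(2*I*pi/7)) + (exp(4*I*pi/7)) + (exp(6*I*pi/7)) + (exp(-6*I*pi/7)) + (exp(-4*I*pi/7)) + (exp(-2*I*pi/7))] = 0/7 = 0
  <chi_0*chi_6, chi_6> = (1/7)[1*(1)*conj(1) + 1*(exp(-2*I*pi/7))*conj(exp(-2*I*pi/7)) + 1*(exp(-4*I*pi/7))*conj(exp(-4*I*pi/7)) + 1*(exp(-6*I*pi/7))*conj(exp(-6*I*pi/7)) + 1*(exp(6*I*pi/7))*conj(exp(6*I*pi/7)) + 1*(exp(4*I*pi/7))*conj(exp(4*I*pi/7)) + 1*(exp(2*I*pi/7))*conj(exp(2*I*pi/7))]
      = (1/7)[(1) + (1) + (1) + (1) + (1) + (1) + (1)] = 7/7 = 1
(Exp terms are combined using exp(i*s)*conj(exp(i*t)) = exp(i*(s-t)), and sums of them are collapsed using the identity that for every m > 1 the m distinct m-th roots of unity sum to 0, e.g. 1 + exp(2*I*pi/3) + exp(-2*I*pi/3) = 0.)
Hence the multiplicities are chi_6: 1. Dimension check: dim(chi_0)*dim(chi_6) = 1*1 = 1 and sum (mult * dim) = 1*1 = 1.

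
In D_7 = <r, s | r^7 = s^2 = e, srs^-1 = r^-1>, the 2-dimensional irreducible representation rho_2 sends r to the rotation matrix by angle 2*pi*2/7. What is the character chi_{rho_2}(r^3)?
chi_{rho_2}(r^3) = 2*cos(2*pi*2*3/7) = 2*cos(2*pi/7)

Derivation: rho_2(r^3) is rotation by angle 2*pi*2*3/7, whose trace is 2*cos(2*pi*2*3/7) = 2*cos(2*pi/7).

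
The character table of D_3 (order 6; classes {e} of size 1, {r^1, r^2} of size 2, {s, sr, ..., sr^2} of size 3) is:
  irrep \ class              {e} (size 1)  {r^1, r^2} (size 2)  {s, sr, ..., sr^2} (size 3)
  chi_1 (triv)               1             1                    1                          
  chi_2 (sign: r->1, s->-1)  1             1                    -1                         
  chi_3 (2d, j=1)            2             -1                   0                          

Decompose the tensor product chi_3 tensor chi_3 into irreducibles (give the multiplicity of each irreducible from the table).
chi_3 tensor chi_3 = chi_1 + chi_2 + chi_3 (all other irreducibles have multiplicity 0).

Explanation: The character of a tensor product is the pointwise product (chi_3 * chi_3)(C) = chi_3(C) * chi_3(C):
  {e}: (2)*(2), {r^1, r^2}: (-1)*(-1), {s, sr, ..., sr^2}: (0)*(0)
so (chi_3 * chi_3) takes values
  {e} -> 4, {r^1, r^2} -> 1, {s, sr, ..., sr^2} -> 0.
Now take the inner product of this character with each irreducible chi from the table, <chi_3*chi_3, chi> = (1/6) sum_C |C| (chi_3*chi_3)(C) conj(chi(C)):
  <chi_3*chi_3, chi_1> = (1/6)[1*(4)*conj(1) + 2*(1)*conj(1) + 3*(0)*conj(1)]
      = (1/6)[(4) + (2) + (0)] = 6/6 = 1
  <chi_3*chi_3, chi_2> = (1/6)[1*(4)*conj(1) + 2*(1)*conj(1) + 3*(0)*conj(-1)]
      = (1/6)[(4) + (2) + (0)] = 6/6 = 1
  <chi_3*chi_3, chi_3> = (1/6)[1*(4)*conj(2) + 2*(1)*conj(-1) + 3*(0)*conj(0)]
      = (1/6)[(8) + (-2) + (0)] = 6/6 = 1
Hence the multiplicities are chi_1: 1, chi_2: 1, chi_3: 1. Dimension check: dim(chi_3)*dim(chi_3) = 2*2 = 4 and sum (mult * dim) = 1*1 + 1*1 + 1*2 = 4.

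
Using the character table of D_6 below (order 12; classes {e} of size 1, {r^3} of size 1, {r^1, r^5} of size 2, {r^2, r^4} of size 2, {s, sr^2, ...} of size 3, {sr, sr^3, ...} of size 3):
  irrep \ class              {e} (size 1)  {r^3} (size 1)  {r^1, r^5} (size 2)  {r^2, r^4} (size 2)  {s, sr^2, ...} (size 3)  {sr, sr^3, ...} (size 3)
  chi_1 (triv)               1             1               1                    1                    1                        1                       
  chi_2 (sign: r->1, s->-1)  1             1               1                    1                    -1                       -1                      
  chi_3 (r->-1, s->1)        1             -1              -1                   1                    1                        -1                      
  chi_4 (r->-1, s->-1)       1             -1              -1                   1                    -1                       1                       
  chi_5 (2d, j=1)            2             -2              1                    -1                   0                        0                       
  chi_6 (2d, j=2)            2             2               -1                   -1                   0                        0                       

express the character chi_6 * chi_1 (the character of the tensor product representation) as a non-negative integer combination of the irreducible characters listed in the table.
chi_6 tensor chi_1 = chi_6 (all other irreducibles have multiplicity 0).

Proof sketch: The character of a tensor product is the pointwise product (chi_6 * chi_1)(C) = chi_6(C) * chi_1(C):
  {e}: (2)*(1), {r^3}: (2)*(1), {r^1, r^5}: (-1)*(1), {r^2, r^4}: (-1)*(1), {s, sr^2, ...}: (0)*(1), {sr, sr^3, ...}: (0)*(1)
so (chi_6 * chi_1) takes values
  {e} -> 2, {r^3} -> 2, {r^1, r^5} -> -1, {r^2, r^4} -> -1, {s, sr^2, ...} -> 0, {sr, sr^3, ...} -> 0.
Now take the inner product of this character with each irreducible chi from the table, <chi_6*chi_1, chi> = (1/12) sum_C |C| (chi_6*chi_1)(C) conj(chi(C)):
  <chi_6*chi_1, chi_1> = (1/12)[1*(2)*conj(1) + 1*(2)*conj(1) + 2*(-1)*conj(1) + 2*(-1)*conj(1) + 3*(0)*conj(1) + 3*(0)*conj(1)]
      = (1/12)[(2) + (2) + (-2) + (-2) + (0) + (0)] = 0/12 = 0
  <chi_6*chi_1, chi_2> = (1/12)[1*(2)*conj(1) + 1*(2)*conj(1) + 2*(-1)*conj(1) + 2*(-1)*conj(1) + 3*(0)*conj(-1) + 3*(0)*conj(-1)]
      = (1/12)[(2) + (2) + (-2) + (-2) + (0) + (0)] = 0/12 = 0
  <chi_6*chi_1, chi_3> = (1/12)[1*(2)*conj(1) + 1*(2)*conj(-1) + 2*(-1)*conj(-1) + 2*(-1)*conj(1) + 3*(0)*conj(1) + 3*(0)*conj(-1)]
      = (1/12)[(2) + (-2) + (2) + (-2) + (0) + (0)] = 0/12 = 0
  <chi_6*chi_1, chi_4> = (1/12)[1*(2)*conj(1) + 1*(2)*conj(-1) + 2*(-1)*conj(-1) + 2*(-1)*conj(1) + 3*(0)*conj(-1) + 3*(0)*conj(1)]
      = (1/12)[(2) + (-2) + (2) + (-2) + (0) + (0)] = 0/12 = 0
  <chi_6*chi_1, chi_5> = (1/12)[1*(2)*conj(2) + 1*(2)*conj(-2) + 2*(-1)*conj(1) + 2*(-1)*conj(-1) + 3*(0)*conj(0) + 3*(0)*conj(0)]
      = (1/12)[(4) + (-4) + (-2) + (2) + (0) + (0)] = 0/12 = 0
  <chi_6*chi_1, chi_6> = (1/12)[1*(2)*conj(2) + 1*(2)*conj(2) + 2*(-1)*conj(-1) + 2*(-1)*conj(-1) + 3*(0)*conj(0) + 3*(0)*conj(0)]
      = (1/12)[(4) + (4) + (2) + (2) + (0) + (0)] = 12/12 = 1
Hence the multiplicities are chi_6: 1. Dimension check: dim(chi_6)*dim(chi_1) = 2*1 = 2 and sum (mult * dim) = 1*2 = 2.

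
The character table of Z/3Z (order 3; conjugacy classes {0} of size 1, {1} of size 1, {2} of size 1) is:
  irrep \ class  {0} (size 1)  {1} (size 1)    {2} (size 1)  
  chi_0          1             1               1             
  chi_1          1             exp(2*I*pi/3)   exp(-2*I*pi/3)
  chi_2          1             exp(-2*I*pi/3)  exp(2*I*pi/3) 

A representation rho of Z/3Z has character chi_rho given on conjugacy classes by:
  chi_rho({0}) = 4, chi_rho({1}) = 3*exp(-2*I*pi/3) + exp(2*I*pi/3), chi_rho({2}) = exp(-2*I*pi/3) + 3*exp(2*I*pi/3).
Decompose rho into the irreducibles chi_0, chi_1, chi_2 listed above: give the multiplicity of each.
Multiplicities: chi_0: 0, chi_1: 1, chi_2: 3.

Explanation: Use <chi_rho, chi> = (1/|G|) sum_C |C| * chi_rho(C) * conj(chi(C)) with |G| = 3 for each irreducible chi in the table:
  <chi_rho, chi_0> = (1/3)[1*(4)*conj(1) + 1*(3*exp(-2*I*pi/3) + exp(2*I*pi/3))*conj(1) + 1*(exp(-2*I*pi/3) + 3*exp(2*I*pi/3))*conj(1)]
      = (1/3)[(4) + (3*exp(-2*I*pi/3) + exp(2*I*pi/3)) + (exp(-2*I*pi/3) + 3*exp(2*I*pi/3))] = 0/3 = 0
  <chi_rho, chi_1> = (1/3)[1*(4)*conj(1) + 1*(3*exp(-2*I*pi/3) + exp(2*I*pi/3))*conj(exp(2*I*pi/3)) + 1*(exp(-2*I*pi/3) + 3*exp(2*I*pi/3))*conj(exp(-2*I*pi/3))]
      = (1/3)[(4) + (1 + 3*exp(2*I*pi/3)) + (1 + 3*exp(-2*I*pi/3))] = 3/3 = 1
  <chi_rho, chi_2> = (1/3)[1*(4)*conj(1) + 1*(3*exp(-2*I*pi/3) + exp(2*I*pi/3))*conj(exp(-2*I*pi/3)) + 1*(exp(-2*I*pi/3) + 3*exp(2*I*pi/3))*conj(exp(2*I*pi/3))]
      = (1/3)[(4) + (3 + exp(-2*I*pi/3)) + (3 + exp(2*I*pi/3))] = 9/3 = 3
(Exp terms are combined using exp(i*s)*conj(exp(i*t)) = exp(i*(s-t)), and sums of them are collapsed using the identity that for every m > 1 the m distinct m-th roots of unity sum to 0, e.g. 1 + exp(2*I*pi/3) + exp(-2*I*pi/3) = 0.)
Dimension check: dim(rho) = sum (mult * dim) = 0*1 + 1*1 + 3*1 = 4 = chi_rho(e) = 4.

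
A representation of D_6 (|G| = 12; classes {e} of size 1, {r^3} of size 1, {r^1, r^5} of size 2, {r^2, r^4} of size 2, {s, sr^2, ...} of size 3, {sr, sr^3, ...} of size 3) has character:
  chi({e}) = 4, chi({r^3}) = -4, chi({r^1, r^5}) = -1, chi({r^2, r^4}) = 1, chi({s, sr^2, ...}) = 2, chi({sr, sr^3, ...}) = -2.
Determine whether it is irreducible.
Not irreducible (reducible): <chi, chi> = 5 > 1.

Justification: <chi, chi> = (1/|G|) sum_C |C| * |chi(C)|^2 = (1/12)[1*|4|^2 + 1*|-4|^2 + 2*|-1|^2 + 2*|1|^2 + 3*|2|^2 + 3*|-2|^2]
  = (1/12)[(16) + (16) + (2) + (2) + (12) + (12)] = 60/12 = 5.
A character is irreducible iff <chi, chi> = 1, so this representation is reducible.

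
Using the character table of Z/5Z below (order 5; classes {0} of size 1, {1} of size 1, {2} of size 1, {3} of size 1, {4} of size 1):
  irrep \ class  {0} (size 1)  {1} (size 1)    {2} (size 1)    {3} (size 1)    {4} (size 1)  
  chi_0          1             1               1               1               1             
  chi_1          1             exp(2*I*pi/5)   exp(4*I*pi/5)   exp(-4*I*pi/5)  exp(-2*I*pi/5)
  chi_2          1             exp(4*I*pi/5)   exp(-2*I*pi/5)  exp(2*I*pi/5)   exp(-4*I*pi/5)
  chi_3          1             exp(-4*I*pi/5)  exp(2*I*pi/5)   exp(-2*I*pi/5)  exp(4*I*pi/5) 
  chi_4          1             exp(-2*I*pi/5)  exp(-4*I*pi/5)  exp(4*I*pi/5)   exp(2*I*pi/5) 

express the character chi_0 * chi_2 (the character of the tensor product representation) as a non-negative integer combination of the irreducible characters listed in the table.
chi_0 tensor chi_2 = chi_2 (all other irreducibles have multiplicity 0).

Solution. The character of a tensor product is the pointwise product (chi_0 * chi_2)(C) = chi_0(C) * chi_2(C):
  {0}: (1)*(1), {1}: (1)*(exp(4*I*pi/5)), {2}: (1)*(exp(-2*I*pi/5)), {3}: (1)*(exp(2*I*pi/5)), {4}: (1)*(exp(-4*I*pi/5))
so (chi_0 * chi_2) takes values
  {0} -> 1, {1} -> exp(4*I*pi/5), {2} -> exp(-2*I*pi/5), {3} -> exp(2*I*pi/5), {4} -> exp(-4*I*pi/5).
Now take the inner product of this character with each irreducible chi from the table, <chi_0*chi_2, chi> = (1/5) sum_C |C| (chi_0*chi_2)(C) conj(chi(C)):
  <chi_0*chi_2, chi_0> = (1/5)[1*(1)*conj(1) + 1*(exp(4*I*pi/5))*conj(1) + 1*(exp(-2*I*pi/5))*conj(1) + 1*(exp(2*I*pi/5))*conj(1) + 1*(exp(-4*I*pi/5))*conj(1)]
      = (1/5)[(1) + (exp(4*I*pi/5)) + (exp(-2*I*pi/5)) + (exp(2*I*pi/5)) + (exp(-4*I*pi/5))] = 0/5 = 0
  <chi_0*chi_2, chi_1> = (1/5)[1*(1)*conj(1) + 1*(exp(4*I*pi/5))*conj(exp(2*I*pi/5)) + 1*(exp(-2*I*pi/5))*conj(exp(4*I*pi/5)) + 1*(exp(2*I*pi/5))*conj(exp(-4*I*pi/5)) + 1*(exp(-4*I*pi/5))*conj(exp(-2*I*pi/5))]
      = (1/5)[(1) + (exp(2*I*pi/5)) + (exp(4*I*pi/5)) + (exp(-4*I*pi/5)) + (exp(-2*I*pi/5))] = 0/5 = 0
  <chi_0*chi_2, chi_2> = (1/5)[1*(1)*conj(1) + 1*(exp(4*I*pi/5))*conj(exp(4*I*pi/5)) + 1*(exp(-2*I*pi/5))*conj(exp(-2*I*pi/5)) + 1*(exp(2*I*pi/5))*conj(exp(2*I*pi/5)) + 1*(exp(-4*I*pi/5))*conj(exp(-4*I*pi/5))]
      = (1/5)[(1) + (1) + (1) + (1) + (1)] = 5/5 = 1
  <chi_0*chi_2, chi_3> = (1/5)[1*(1)*conj(1) + 1*(exp(4*I*pi/5))*conj(exp(-4*I*pi/5)) + 1*(exp(-2*I*pi/5))*conj(exp(2*I*pi/5)) + 1*(exp(2*I*pi/5))*conj(exp(-2*I*pi/5)) + 1*(exp(-4*I*pi/5))*conj(exp(4*I*pi/5))]
      = (1/5)[(1) + (exp(-2*I*pi/5)) + (exp(-4*I*pi/5)) + (exp(4*I*pi/5)) + (exp(2*I*pi/5))] = 0/5 = 0
  <chi_0*chi_2, chi_4> = (1/5)[1*(1)*conj(1) + 1*(exp(4*I*pi/5))*conj(exp(-2*I*pi/5)) + 1*(exp(-2*I*pi/5))*conj(exp(-4*I*pi/5)) + 1*(exp(2*I*pi/5))*conj(exp(4*I*pi/5)) + 1*(exp(-4*I*pi/5))*conj(exp(2*I*pi/5))]
      = (1/5)[(1) + (exp(-4*I*pi/5)) + (exp(2*I*pi/5)) + (exp(-2*I*pi/5)) + (exp(4*I*pi/5))] = 0/5 = 0
(Exp terms are combined using exp(i*s)*conj(exp(i*t)) = exp(i*(s-t)), and sums of them are collapsed using the identity that for every m > 1 the m distinct m-th roots of unity sum to 0, e.g. 1 + exp(2*I*pi/3) + exp(-2*I*pi/3) = 0.)
Hence the multiplicities are chi_2: 1. Dimension check: dim(chi_0)*dim(chi_2) = 1*1 = 1 and sum (mult * dim) = 1*1 = 1.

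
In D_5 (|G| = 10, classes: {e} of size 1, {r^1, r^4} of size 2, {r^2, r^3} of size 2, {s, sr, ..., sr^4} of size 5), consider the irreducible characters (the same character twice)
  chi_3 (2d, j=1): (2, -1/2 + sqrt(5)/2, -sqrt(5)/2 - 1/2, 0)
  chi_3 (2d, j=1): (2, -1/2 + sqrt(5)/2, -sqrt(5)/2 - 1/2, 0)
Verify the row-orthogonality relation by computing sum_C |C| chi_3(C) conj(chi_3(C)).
Sum = 10 = |G| = 10; so <chi_3, chi_3> = 1 (norm-1 confirms irreducibility).

Compute term by term over conjugacy classes (|C| * chi_3(C) * conj(chi_3(C))):
  1*(2)*conj(2) + 2*(-1/2 + sqrt(5)/2)*conj(-1/2 + sqrt(5)/2) + 2*(-sqrt(5)/2 - 1/2)*conj(-sqrt(5)/2 - 1/2) + 5*(0)*conj(0)
  = (4) + (3 - sqrt(5)) + (sqrt(5) + 3) + (0)
  = 10.
Dividing by |G| = 10 gives 10/10 = 1, matching the row-orthogonality relation <chi_3, chi_3> = [chi_3 = chi_3].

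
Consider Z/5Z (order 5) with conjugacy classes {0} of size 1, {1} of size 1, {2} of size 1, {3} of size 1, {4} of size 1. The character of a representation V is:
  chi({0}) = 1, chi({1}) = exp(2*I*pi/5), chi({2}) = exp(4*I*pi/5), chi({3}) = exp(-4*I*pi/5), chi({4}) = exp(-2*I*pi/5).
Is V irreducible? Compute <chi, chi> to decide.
Irreducible: <chi, chi> = 1.

Why: <chi, chi> = (1/|G|) sum_C |C| * |chi(C)|^2 = (1/5)[1*|1|^2 + 1*|exp(2*I*pi/5)|^2 + 1*|exp(4*I*pi/5)|^2 + 1*|exp(-4*I*pi/5)|^2 + 1*|exp(-2*I*pi/5)|^2]
  = (1/5)[(1) + (1) + (1) + (1) + (1)] = 5/5 = 1.
(Exp terms are combined using exp(i*s)*conj(exp(i*t)) = exp(i*(s-t)), and sums of them are collapsed using the identity that for every m > 1 the m distinct m-th roots of unity sum to 0, e.g. 1 + exp(2*I*pi/3) + exp(-2*I*pi/3) = 0.)
A character is irreducible iff <chi, chi> = 1, so this representation is irreducible.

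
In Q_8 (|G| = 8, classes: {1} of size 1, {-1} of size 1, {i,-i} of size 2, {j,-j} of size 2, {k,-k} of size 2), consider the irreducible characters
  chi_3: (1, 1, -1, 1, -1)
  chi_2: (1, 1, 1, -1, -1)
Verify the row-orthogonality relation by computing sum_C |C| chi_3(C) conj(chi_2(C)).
Sum = 0; so <chi_3, chi_2> = 0 (distinct irreducibles are orthogonal).

Reasoning: Compute term by term over conjugacy classes (|C| * chi_3(C) * conj(chi_2(C))):
  1*(1)*conj(1) + 1*(1)*conj(1) + 2*(-1)*conj(1) + 2*(1)*conj(-1) + 2*(-1)*conj(-1)
  = (1) + (1) + (-2) + (-2) + (2)
  = 0.
Dividing by |G| = 8 gives 0/8 = 0, matching the row-orthogonality relation <chi_3, chi_2> = [chi_3 = chi_2].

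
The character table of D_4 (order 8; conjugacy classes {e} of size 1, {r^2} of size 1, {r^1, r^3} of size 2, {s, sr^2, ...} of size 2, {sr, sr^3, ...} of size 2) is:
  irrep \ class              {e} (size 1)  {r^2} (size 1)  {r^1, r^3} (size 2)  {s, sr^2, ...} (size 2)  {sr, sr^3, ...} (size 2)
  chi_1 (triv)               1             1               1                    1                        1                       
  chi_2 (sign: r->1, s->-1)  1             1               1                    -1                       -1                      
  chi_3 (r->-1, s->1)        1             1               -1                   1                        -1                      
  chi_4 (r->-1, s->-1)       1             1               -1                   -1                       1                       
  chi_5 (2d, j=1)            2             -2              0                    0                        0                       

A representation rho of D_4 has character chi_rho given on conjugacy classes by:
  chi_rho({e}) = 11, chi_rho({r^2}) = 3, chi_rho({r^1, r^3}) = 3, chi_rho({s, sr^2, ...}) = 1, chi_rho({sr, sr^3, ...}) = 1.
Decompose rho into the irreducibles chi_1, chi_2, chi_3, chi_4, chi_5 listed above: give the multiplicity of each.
Multiplicities: chi_1: 3, chi_2: 2, chi_3: 1, chi_4: 1, chi_5: 2.

Explanation: Use <chi_rho, chi> = (1/|G|) sum_C |C| * chi_rho(C) * conj(chi(C)) with |G| = 8 for each irreducible chi in the table:
  <chi_rho, chi_1> = (1/8)[1*(11)*conj(1) + 1*(3)*conj(1) + 2*(3)*conj(1) + 2*(1)*conj(1) + 2*(1)*conj(1)]
      = (1/8)[(11) + (3) + (6) + (2) + (2)] = 24/8 = 3
  <chi_rho, chi_2> = (1/8)[1*(11)*conj(1) + 1*(3)*conj(1) + 2*(3)*conj(1) + 2*(1)*conj(-1) + 2*(1)*conj(-1)]
      = (1/8)[(11) + (3) + (6) + (-2) + (-2)] = 16/8 = 2
  <chi_rho, chi_3> = (1/8)[1*(11)*conj(1) + 1*(3)*conj(1) + 2*(3)*conj(-1) + 2*(1)*conj(1) + 2*(1)*conj(-1)]
      = (1/8)[(11) + (3) + (-6) + (2) + (-2)] = 8/8 = 1
  <chi_rho, chi_4> = (1/8)[1*(11)*conj(1) + 1*(3)*conj(1) + 2*(3)*conj(-1) + 2*(1)*conj(-1) + 2*(1)*conj(1)]
      = (1/8)[(11) + (3) + (-6) + (-2) + (2)] = 8/8 = 1
  <chi_rho, chi_5> = (1/8)[1*(11)*conj(2) + 1*(3)*conj(-2) + 2*(3)*conj(0) + 2*(1)*conj(0) + 2*(1)*conj(0)]
      = (1/8)[(22) + (-6) + (0) + (0) + (0)] = 16/8 = 2
Dimension check: dim(rho) = sum (mult * dim) = 3*1 + 2*1 + 1*1 + 1*1 + 2*2 = 11 = chi_rho(e) = 11.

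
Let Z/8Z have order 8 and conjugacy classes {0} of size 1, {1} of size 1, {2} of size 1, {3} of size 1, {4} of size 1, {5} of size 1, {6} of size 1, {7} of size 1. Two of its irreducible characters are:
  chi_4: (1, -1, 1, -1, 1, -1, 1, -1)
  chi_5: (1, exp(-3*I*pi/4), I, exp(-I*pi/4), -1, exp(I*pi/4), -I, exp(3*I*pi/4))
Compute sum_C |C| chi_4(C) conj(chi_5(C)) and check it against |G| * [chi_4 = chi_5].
Sum = 0; so <chi_4, chi_5> = 0 (distinct irreducibles are orthogonal).

Argument: Compute term by term over conjugacy classes (|C| * chi_4(C) * conj(chi_5(C))):
  1*(1)*conj(1) + 1*(-1)*conj(exp(-3*I*pi/4)) + 1*(1)*conj(I) + 1*(-1)*conj(exp(-I*pi/4)) + 1*(1)*conj(-1) + 1*(-1)*conj(exp(I*pi/4)) + 1*(1)*conj(-I) + 1*(-1)*conj(exp(3*I*pi/4))
  = (1) + (-exp(3*I*pi/4)) + (-I) + (-exp(I*pi/4)) + (-1) + (-exp(-I*pi/4)) + (I) + (-exp(-3*I*pi/4))
  = 0.
(Exp terms are combined using exp(i*s)*conj(exp(i*t)) = exp(i*(s-t)), and sums of them are collapsed using the identity that for every m > 1 the m distinct m-th roots of unity sum to 0, e.g. 1 + exp(2*I*pi/3) + exp(-2*I*pi/3) = 0.)
Dividing by |G| = 8 gives 0/8 = 0, matching the row-orthogonality relation <chi_4, chi_5> = [chi_4 = chi_5].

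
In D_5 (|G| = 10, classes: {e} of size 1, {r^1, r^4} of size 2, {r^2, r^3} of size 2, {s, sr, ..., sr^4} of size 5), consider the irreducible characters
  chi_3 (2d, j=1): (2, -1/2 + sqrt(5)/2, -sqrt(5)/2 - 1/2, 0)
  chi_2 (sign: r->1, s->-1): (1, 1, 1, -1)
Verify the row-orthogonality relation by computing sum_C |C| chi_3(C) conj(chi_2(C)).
Sum = 0; so <chi_3, chi_2> = 0 (distinct irreducibles are orthogonal).

Working: Compute term by term over conjugacy classes (|C| * chi_3(C) * conj(chi_2(C))):
  1*(2)*conj(1) + 2*(-1/2 + sqrt(5)/2)*conj(1) + 2*(-sqrt(5)/2 - 1/2)*conj(1) + 5*(0)*conj(-1)
  = (2) + (-1 + sqrt(5)) + (-sqrt(5) - 1) + (0)
  = 0.
Dividing by |G| = 10 gives 0/10 = 0, matching the row-orthogonality relation <chi_3, chi_2> = [chi_3 = chi_2].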